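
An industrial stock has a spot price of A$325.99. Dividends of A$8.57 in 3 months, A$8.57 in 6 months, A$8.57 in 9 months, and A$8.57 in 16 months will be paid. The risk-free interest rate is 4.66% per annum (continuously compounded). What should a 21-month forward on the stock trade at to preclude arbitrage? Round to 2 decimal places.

A$317.70

PV(dividends) I = 8.57·e^(−0.0466·3/12) + 8.57·e^(−0.0466·6/12) + 8.57·e^(−0.0466·9/12) + 8.57·e^(−0.0466·16/12)
I = 8.4707 + 8.3726 + 8.2757 + 8.0537 = 33.1727
F = (S − I)·e^(rT) = (325.99 − 33.1727) · e^(0.0466·21/12)
= 292.8173 · e^0.081550 = 292.8173 × 1.084967 = A$317.70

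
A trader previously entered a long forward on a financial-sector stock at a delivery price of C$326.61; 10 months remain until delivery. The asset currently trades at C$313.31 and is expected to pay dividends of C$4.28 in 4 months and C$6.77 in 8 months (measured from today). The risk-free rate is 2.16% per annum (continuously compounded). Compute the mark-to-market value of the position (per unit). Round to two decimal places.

PV(remaining dividends) I = 4.28·e^(−0.0216·4/12) + 6.77·e^(−0.0216·8/12) = 10.9225
Current forward F = (S − I)·e^(rT) = (313.31 − 10.9225)·e^(0.0216·10/12) = 302.3875 × 1.018163 = 307.8798
Value (long) = (F − K)·e^(−rT) = (307.8798 − 326.61) × 0.982161 = -18.3961
Value = -C$18.40

-C$18.40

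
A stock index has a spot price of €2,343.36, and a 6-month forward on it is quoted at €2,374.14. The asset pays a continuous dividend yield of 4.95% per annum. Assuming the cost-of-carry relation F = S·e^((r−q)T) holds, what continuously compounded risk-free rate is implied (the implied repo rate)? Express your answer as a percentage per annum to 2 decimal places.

From F = S·e^((r−q)T): (r − q) = ln(F/S)/T
ln(2374.14/2343.36) = ln(1.013135) = 0.013049
(r − q) = 0.013049 / (6/12) = 0.026098
r = ln(F/S)/T + q = 0.026098 + 0.0495 = 0.075598
r = 7.56%

7.56%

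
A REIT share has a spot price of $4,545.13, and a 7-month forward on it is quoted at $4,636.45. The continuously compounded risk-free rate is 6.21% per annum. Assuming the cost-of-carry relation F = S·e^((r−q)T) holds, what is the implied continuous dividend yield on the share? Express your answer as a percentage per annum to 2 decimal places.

From F = S·e^((r−q)T): (r − q) = ln(F/S)/T
ln(4636.45/4545.13) = ln(1.020092) = 0.019893
(r − q) = 0.019893 / (7/12) = 0.034102
q = r − ln(F/S)/T = 0.0621 − 0.034102 = 0.027998
q = 2.80%

2.80%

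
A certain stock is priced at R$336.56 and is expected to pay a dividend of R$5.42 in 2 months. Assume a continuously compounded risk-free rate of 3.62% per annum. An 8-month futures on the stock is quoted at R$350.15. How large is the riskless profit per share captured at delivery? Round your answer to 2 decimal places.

R$10.89 per share

PV(dividends) I = 5.42·e^(−0.0362·2/12) = 5.3874
Fair futures F* = (S − I)·e^(rT) = (336.56 − 5.3874)·e^0.024133 = 331.1726 × 1.024427 = 339.2622
Market R$350.15 > fair 339.2622: forward overpriced → cash-and-carry (borrow at r, buy the stock and collect the dividends, short the forward).
Profit at T = |F_mkt − F*| = |350.15 − 339.2622| = R$10.89 per share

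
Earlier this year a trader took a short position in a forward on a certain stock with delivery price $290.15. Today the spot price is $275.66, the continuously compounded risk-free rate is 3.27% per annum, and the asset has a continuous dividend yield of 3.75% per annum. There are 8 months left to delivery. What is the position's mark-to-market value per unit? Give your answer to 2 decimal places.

Current fair forward for the remaining 8 months: F = S·e^((r − q)·T), (r − q) = 0.0327 − 0.0375 = -0.0048
F = 275.66 · e^(-0.0048 × 8/12) = 275.66 × 0.996805 = 274.7793
Value of long forward = (F − K)·e^(−rT) = (274.7793 − 290.15) · e^(−0.0327·8/12)
= -15.3707 × 0.978436 = -15.04
Short position value = −(long value) = $15.04

$15.04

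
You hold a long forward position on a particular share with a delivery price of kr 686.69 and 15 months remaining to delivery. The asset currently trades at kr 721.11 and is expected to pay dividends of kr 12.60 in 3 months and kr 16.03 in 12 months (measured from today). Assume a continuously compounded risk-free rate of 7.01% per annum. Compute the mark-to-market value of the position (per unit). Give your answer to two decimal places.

kr 64.70

PV(remaining dividends) I = 12.60·e^(−0.0701·3/12) + 16.03·e^(−0.0701·12/12) = 27.3259
Current forward F = (S − I)·e^(rT) = (721.11 − 27.3259)·e^(0.0701·15/12) = 693.7841 × 1.091579 = 757.3202
Value (long) = (F − K)·e^(−rT) = (757.3202 − 686.69) × 0.916104 = 64.7046
Value = kr 64.70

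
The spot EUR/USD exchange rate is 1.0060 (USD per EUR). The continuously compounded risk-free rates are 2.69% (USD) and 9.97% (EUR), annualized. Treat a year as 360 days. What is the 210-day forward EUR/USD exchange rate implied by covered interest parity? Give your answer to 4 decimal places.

0.9642

F = S·e^((r_USD − r_EUR)T) = 1.0060 · e^((0.0269 − 0.0997) × 210/360)
= 1.0060 · e^-0.042467 = 1.0060 × 0.958422
F = 0.9642 USD per EUR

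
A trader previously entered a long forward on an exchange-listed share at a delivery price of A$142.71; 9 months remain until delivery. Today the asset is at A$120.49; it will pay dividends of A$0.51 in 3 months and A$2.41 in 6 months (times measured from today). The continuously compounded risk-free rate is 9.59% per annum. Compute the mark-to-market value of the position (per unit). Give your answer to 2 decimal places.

PV(remaining dividends) I = 0.51·e^(−0.0959·3/12) + 2.41·e^(−0.0959·6/12) = 2.7951
Current forward F = (S − I)·e^(rT) = (120.49 − 2.7951)·e^(0.0959·9/12) = 117.6949 × 1.074575 = 126.4720
Value (long) = (F − K)·e^(−rT) = (126.4720 − 142.71) × 0.930601 = -15.1111
Value = -A$15.11

-A$15.11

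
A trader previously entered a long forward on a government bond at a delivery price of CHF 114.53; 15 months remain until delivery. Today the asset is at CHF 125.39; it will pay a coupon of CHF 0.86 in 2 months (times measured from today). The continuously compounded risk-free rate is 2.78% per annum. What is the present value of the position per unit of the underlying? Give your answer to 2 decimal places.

PV(remaining coupons) I = 0.86·e^(−0.0278·2/12) = 0.8560
Current forward F = (S − I)·e^(rT) = (125.39 − 0.8560)·e^(0.0278·15/12) = 124.5340 × 1.035361 = 128.9376
Value (long) = (F − K)·e^(−rT) = (128.9376 − 114.53) × 0.965847 = 13.9155
Value = CHF 13.92

CHF 13.92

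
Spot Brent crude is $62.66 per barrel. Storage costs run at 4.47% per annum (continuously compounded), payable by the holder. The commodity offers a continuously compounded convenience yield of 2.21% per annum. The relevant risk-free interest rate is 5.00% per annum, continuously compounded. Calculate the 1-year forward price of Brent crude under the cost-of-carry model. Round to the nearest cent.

Net carry = r + u − y = 0.0500 + 0.0447 − 0.0221 = 0.0726
F = S·e^((r+u−y)T) = 62.66 · e^(0.0726 × 1) = 62.66 · e^0.072600
= 62.66 × 1.075300 = $67.38 per barrel

$67.38 per barrel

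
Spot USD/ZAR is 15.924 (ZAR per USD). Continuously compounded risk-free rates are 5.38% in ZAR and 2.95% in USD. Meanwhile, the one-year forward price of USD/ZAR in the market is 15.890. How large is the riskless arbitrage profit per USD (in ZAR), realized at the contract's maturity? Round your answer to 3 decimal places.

Fair forward: F* = S·e^(carry·T), with carry = (r_ZAR − r_USD) = 0.0538 − 0.0295 = 0.0243
F* = 15.924 · e^(0.0243 × 12/12) = 15.924 · e^0.024300 = 15.924 × 1.024598 = 16.3157
Market 15.890 < fair 16.3157: forward underpriced → reverse cash-and-carry (short spot, go long the forward).
At maturity, profit = |F_mkt − F*| = |15.890 − 16.3157| = 0.426 per USD (in ZAR)

0.426 per USD (in ZAR)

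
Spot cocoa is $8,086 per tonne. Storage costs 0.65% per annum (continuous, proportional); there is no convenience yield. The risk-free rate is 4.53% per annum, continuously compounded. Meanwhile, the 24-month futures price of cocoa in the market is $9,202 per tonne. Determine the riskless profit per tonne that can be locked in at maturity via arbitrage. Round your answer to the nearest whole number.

$233 per tonne

Fair futures: F* = S·e^(carry·T), with carry = (r + u) = 0.0453 + 0.0065 = 0.0518
F* = 8086 · e^(0.0518 × 24/12) = 8086 · e^0.103600 = 8086 × 1.109157 = $8968.6435
Market $9202 > fair $8968.6435: forward overpriced → cash-and-carry (buy spot, short the forward).
At maturity, profit = |F_mkt − F*| = |9202 − 8968.6435| = $233 per tonne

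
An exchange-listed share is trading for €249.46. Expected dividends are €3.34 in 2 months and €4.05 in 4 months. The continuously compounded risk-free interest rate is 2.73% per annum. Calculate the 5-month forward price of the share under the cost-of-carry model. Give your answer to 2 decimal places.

€244.89

PV(dividends) I = 3.34·e^(−0.0273·2/12) + 4.05·e^(−0.0273·4/12)
I = 3.3248 + 4.0133 = 7.3381
F = (S − I)·e^(rT) = (249.46 − 7.3381) · e^(0.0273·5/12)
= 242.1219 · e^0.011375 = 242.1219 × 1.011440 = €244.89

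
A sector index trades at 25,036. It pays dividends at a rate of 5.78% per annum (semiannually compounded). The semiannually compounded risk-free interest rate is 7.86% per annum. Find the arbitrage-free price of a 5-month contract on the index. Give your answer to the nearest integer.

25,247

F = S · (1+r/2)^(2T) / (1+q/2)^(2T)
= 25036 × 1.032644 / 1.024026 = 25036 × 1.008416
F = 25,247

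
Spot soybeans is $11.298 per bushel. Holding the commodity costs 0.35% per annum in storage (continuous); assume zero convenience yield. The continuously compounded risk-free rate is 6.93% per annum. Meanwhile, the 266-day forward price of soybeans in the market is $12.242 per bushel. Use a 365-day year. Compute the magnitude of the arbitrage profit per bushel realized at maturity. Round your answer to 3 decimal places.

Fair forward: F* = S·e^(carry·T), with carry = (r + u) = 0.0693 + 0.0035 = 0.0728
F* = 11.298 · e^(0.0728 × 266/365) = 11.298 · e^0.053054 = 11.298 × 1.054487 = $11.9136
Market $12.242 > fair $11.9136: forward overpriced → cash-and-carry (buy spot, short the forward).
At maturity, profit = |F_mkt − F*| = |12.242 − 11.9136| = $0.328 per bushel

$0.328 per bushel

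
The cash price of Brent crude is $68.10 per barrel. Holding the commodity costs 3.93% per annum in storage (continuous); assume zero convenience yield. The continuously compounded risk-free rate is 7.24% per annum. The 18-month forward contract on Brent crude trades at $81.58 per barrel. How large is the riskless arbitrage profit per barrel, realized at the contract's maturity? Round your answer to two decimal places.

Fair forward: F* = S·e^(carry·T), with carry = (r + u) = 0.0724 + 0.0393 = 0.1117
F* = 68.10 · e^(0.1117 × 18/12) = 68.10 · e^0.167550 = 68.10 × 1.182404 = $80.5217
Market $81.58 > fair $80.5217: forward overpriced → cash-and-carry (buy spot, short the forward).
At maturity, profit = |F_mkt − F*| = |81.58 − 80.5217| = $1.06 per barrel

$1.06 per barrel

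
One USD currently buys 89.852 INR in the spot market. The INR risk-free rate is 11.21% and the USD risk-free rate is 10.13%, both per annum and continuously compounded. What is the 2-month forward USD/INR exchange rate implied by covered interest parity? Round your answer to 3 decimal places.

F = S·e^((r_INR − r_USD)T) = 89.852 · e^((0.1121 − 0.1013) × 2/12)
= 89.852 · e^0.001800 = 89.852 × 1.001802
F = 90.014 INR per USD

90.014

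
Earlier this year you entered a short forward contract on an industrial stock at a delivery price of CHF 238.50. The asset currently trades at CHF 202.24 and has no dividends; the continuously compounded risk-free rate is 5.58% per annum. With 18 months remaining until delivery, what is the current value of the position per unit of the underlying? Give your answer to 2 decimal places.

Current fair forward for the remaining 18 months: F = S·e^(r·T), r = 0.0558
F = 202.24 · e^(0.0558 × 18/12) = 202.24 × 1.087303 = 219.8962
Value of long forward = (F − K)·e^(−rT) = (219.8962 − 238.50) · e^(−0.0558·18/12)
= -18.6038 × 0.919707 = -17.11
Short position value = −(long value) = CHF 17.11

CHF 17.11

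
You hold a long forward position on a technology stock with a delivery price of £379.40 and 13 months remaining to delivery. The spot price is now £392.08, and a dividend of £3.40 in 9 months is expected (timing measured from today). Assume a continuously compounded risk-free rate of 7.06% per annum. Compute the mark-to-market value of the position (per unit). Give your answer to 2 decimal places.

£37.39

PV(remaining dividends) I = 3.40·e^(−0.0706·9/12) = 3.2247
Current forward F = (S − I)·e^(rT) = (392.08 − 3.2247)·e^(0.0706·13/12) = 388.8553 × 1.079484 = 419.7631
Value (long) = (F − K)·e^(−rT) = (419.7631 − 379.40) × 0.926368 = 37.3911
Value = £37.39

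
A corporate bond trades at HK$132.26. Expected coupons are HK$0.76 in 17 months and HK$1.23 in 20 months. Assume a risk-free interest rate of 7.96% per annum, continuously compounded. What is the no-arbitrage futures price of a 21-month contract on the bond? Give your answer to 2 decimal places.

HK$150.01

PV(coupons) I = 0.76·e^(−0.0796·17/12) + 1.23·e^(−0.0796·20/12)
I = 0.6790 + 1.0772 = 1.7562
F = (S − I)·e^(rT) = (132.26 − 1.7562) · e^(0.0796·21/12)
= 130.5038 · e^0.139300 = 130.5038 × 1.149469 = HK$150.01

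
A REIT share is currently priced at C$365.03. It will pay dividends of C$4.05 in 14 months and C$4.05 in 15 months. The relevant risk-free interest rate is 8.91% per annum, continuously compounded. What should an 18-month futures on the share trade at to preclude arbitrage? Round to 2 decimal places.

C$408.91

PV(dividends) I = 4.05·e^(−0.0891·14/12) + 4.05·e^(−0.0891·15/12)
I = 3.6501 + 3.6231 = 7.2732
F = (S − I)·e^(rT) = (365.03 − 7.2732) · e^(0.0891·18/12)
= 357.7568 · e^0.133650 = 357.7568 × 1.142993 = C$408.91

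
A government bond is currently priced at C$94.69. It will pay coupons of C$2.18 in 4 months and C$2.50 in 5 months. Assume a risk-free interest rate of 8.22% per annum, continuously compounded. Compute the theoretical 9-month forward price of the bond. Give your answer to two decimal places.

C$95.89

PV(coupons) I = 2.18·e^(−0.0822·4/12) + 2.50·e^(−0.0822·5/12)
I = 2.1211 + 2.4158 = 4.5369
F = (S − I)·e^(rT) = (94.69 − 4.5369) · e^(0.0822·9/12)
= 90.1531 · e^0.061650 = 90.1531 × 1.063590 = C$95.89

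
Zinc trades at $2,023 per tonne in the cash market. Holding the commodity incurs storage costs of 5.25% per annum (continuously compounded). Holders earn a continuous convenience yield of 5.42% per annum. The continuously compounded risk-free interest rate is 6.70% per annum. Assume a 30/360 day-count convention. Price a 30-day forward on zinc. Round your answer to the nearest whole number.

$2,034 per tonne

Net carry = r + u − y = 0.0670 + 0.0525 − 0.0542 = 0.0653
F = S·e^((r+u−y)T) = 2023 · e^(0.0653 × 30/360) = 2023 · e^0.005442
= 2023 × 1.005457 = $2,034 per tonne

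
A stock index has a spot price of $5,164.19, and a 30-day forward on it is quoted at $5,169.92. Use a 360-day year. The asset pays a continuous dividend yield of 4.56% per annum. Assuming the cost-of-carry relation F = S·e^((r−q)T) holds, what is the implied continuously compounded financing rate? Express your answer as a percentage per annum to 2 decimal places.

From F = S·e^((r−q)T): (r − q) = ln(F/S)/T
ln(5169.92/5164.19) = ln(1.001110) = 0.001109
(r − q) = 0.001109 / (30/360) = 0.013308
r = ln(F/S)/T + q = 0.013308 + 0.0456 = 0.058908
r = 5.89%

5.89%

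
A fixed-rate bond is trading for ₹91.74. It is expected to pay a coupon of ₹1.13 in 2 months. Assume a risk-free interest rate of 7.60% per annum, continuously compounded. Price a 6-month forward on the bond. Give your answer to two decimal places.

PV(coupons) I = 1.13·e^(−0.0760·2/12)
I = 1.1158
F = (S − I)·e^(rT) = (91.74 − 1.1158) · e^(0.0760·6/12)
= 90.6242 · e^0.038000 = 90.6242 × 1.038731 = ₹94.13

₹94.13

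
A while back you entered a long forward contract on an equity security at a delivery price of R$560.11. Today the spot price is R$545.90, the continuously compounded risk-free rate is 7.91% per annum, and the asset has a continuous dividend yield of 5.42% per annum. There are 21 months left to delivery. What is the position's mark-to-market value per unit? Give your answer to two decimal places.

Current fair forward for the remaining 21 months: F = S·e^((r − q)·T), (r − q) = 0.0791 − 0.0542 = 0.0249
F = 545.90 · e^(0.0249 × 21/12) = 545.90 × 1.044538 = 570.2133
Value of long forward = (F − K)·e^(−rT) = (570.2133 − 560.11) · e^(−0.0791·21/12)
= 10.1033 × 0.870729 = 8.80

R$8.80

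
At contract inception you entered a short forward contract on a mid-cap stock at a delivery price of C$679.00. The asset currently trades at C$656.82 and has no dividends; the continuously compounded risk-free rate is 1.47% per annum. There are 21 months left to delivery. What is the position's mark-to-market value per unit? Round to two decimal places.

Current fair forward for the remaining 21 months: F = S·e^(r·T), r = 0.0147
F = 656.82 · e^(0.0147 × 21/12) = 656.82 × 1.026059 = 673.9361
Value of long forward = (F − K)·e^(−rT) = (673.9361 − 679.00) · e^(−0.0147·21/12)
= -5.0639 × 0.974603 = -4.94
Short position value = −(long value) = C$4.94

C$4.94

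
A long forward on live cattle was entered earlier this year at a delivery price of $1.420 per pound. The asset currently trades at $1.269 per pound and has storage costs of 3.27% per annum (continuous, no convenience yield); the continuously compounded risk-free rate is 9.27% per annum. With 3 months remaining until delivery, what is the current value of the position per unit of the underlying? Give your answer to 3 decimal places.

Current fair forward for the remaining 3 months: F = S·e^((r + u)·T), (r + u) = 0.0927 + 0.0327 = 0.1254
F = 1.269 · e^(0.1254 × 3/12) = 1.269 × 1.031847 = 1.3094
Value of long forward = (F − K)·e^(−rT) = (1.3094 − 1.420) · e^(−0.0927·3/12)
= -0.1106 × 0.977091 = -0.108

-$0.108 per pound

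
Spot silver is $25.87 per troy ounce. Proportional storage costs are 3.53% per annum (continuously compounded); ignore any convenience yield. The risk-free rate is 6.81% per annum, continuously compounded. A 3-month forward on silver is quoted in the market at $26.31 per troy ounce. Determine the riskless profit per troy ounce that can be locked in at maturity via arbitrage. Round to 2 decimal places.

$0.24 per troy ounce

Fair forward: F* = S·e^(carry·T), with carry = (r + u) = 0.0681 + 0.0353 = 0.1034
F* = 25.87 · e^(0.1034 × 3/12) = 25.87 · e^0.025850 = 25.87 × 1.026187 = $26.5475
Market $26.31 < fair $26.5475: forward underpriced → reverse cash-and-carry (short spot, go long the forward).
At maturity, profit = |F_mkt − F*| = |26.31 − 26.5475| = $0.24 per troy ounce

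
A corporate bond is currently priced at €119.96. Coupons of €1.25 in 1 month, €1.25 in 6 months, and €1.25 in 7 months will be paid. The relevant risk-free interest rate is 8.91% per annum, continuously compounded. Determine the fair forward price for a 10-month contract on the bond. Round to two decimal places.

€125.30

PV(coupons) I = 1.25·e^(−0.0891·1/12) + 1.25·e^(−0.0891·6/12) + 1.25·e^(−0.0891·7/12)
I = 1.2408 + 1.1955 + 1.1867 = 3.6230
F = (S − I)·e^(rT) = (119.96 − 3.6230) · e^(0.0891·10/12)
= 116.3370 · e^0.074250 = 116.3370 × 1.077076 = €125.30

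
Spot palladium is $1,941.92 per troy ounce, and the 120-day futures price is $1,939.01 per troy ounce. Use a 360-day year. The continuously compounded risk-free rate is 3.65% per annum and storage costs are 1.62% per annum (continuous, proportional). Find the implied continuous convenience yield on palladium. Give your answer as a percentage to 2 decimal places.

F = S·e^((r+u−y)T) ⇒ (r+u−y) = ln(F/S)/T
ln(1939.01/1941.92) = -0.001500; /T ⇒ -0.004500
y = r + u − ln(F/S)/T = 0.0365 + 0.0162 + 0.004500 = 0.057200
y = 5.72%

5.72%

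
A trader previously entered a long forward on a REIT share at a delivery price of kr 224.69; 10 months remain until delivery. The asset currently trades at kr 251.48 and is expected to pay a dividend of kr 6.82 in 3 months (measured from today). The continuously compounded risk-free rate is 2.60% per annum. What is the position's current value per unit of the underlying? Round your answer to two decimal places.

kr 24.83

PV(remaining dividends) I = 6.82·e^(−0.0260·3/12) = 6.7758
Current forward F = (S − I)·e^(rT) = (251.48 − 6.7758)·e^(0.0260·10/12) = 244.7042 × 1.021903 = 250.0640
Value (long) = (F − K)·e^(−rT) = (250.0640 − 224.69) × 0.978566 = 24.8301
Value = kr 24.83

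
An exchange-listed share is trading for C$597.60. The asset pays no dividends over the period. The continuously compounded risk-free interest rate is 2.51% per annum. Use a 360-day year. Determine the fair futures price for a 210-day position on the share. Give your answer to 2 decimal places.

F = S·e^(rT) = 597.60 · e^(0.0251 × 210/360)
= 597.60 · e^0.014642 = 597.60 × 1.014750
F = C$606.41

C$606.41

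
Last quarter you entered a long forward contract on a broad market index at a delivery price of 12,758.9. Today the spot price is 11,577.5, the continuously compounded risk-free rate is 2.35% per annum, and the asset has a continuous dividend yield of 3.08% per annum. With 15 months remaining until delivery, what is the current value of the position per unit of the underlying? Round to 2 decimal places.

Current fair forward for the remaining 15 months: F = S·e^((r − q)·T), (r − q) = 0.0235 − 0.0308 = -0.0073
F = 11577.5 · e^(-0.0073 × 15/12) = 11577.5 × 0.99091651 = 11472.3359
Value of long forward = (F − K)·e^(−rT) = (11472.3359 − 12758.9) · e^(−0.0235·15/12)
= -1286.5641 × 0.97105225 = -1249.32

-1249.32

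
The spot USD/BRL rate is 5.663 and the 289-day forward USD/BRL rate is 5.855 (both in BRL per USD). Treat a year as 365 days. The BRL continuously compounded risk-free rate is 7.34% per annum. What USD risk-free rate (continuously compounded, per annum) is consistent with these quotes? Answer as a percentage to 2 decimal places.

3.13%

F = S·e^((r_BRL − r_USD)T) ⇒ r_USD = r_BRL − ln(F/S)/T
ln(5.855/5.663) = 0.033342; /(289/365) = 0.042110
r_USD = 0.0734 − 0.042110 = 0.031290
r_USD = 3.13%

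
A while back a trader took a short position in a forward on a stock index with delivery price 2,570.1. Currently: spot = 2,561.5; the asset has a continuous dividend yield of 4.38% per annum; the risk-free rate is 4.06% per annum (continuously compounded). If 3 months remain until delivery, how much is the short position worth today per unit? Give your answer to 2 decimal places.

10.54

Current fair forward for the remaining 3 months: F = S·e^((r − q)·T), (r − q) = 0.0406 − 0.0438 = -0.0032
F = 2561.5 · e^(-0.0032 × 3/12) = 2561.5 × 0.99920032 = 2559.4516
Value of long forward = (F − K)·e^(−rT) = (2559.4516 − 2570.1) · e^(−0.0406·3/12)
= -10.6484 × 0.98990134 = -10.54
Short position value = −(long value) = 10.54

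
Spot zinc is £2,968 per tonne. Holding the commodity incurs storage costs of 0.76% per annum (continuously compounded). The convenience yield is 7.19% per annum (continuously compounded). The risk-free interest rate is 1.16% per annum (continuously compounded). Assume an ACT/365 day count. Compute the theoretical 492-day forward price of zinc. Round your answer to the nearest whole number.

Net carry = r + u − y = 0.0116 + 0.0076 − 0.0719 = -0.0527
F = S·e^((r+u−y)T) = 2968 · e^(-0.0527 × 492/365) = 2968 · e^-0.071037
= 2968 × 0.931427 = £2,764 per tonne

£2,764 per tonne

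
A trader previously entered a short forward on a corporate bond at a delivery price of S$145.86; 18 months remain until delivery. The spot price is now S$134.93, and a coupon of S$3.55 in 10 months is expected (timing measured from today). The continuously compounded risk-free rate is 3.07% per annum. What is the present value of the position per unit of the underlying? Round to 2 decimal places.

PV(remaining coupons) I = 3.55·e^(−0.0307·10/12) = 3.4603
Current forward F = (S − I)·e^(rT) = (134.93 − 3.4603)·e^(0.0307·18/12) = 131.4697 × 1.047127 = 137.6655
Value (long) = (F − K)·e^(−rT) = (137.6655 − 145.86) × 0.954994 = -7.8257
Short position value = −(long value) = S$7.83

S$7.83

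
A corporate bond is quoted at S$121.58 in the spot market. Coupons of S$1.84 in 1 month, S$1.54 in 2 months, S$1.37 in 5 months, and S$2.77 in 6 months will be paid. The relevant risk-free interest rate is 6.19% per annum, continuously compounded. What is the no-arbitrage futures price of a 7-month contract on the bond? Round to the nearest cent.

PV(coupons) I = 1.84·e^(−0.0619·1/12) + 1.54·e^(−0.0619·2/12) + 1.37·e^(−0.0619·5/12) + 2.77·e^(−0.0619·6/12)
I = 1.8305 + 1.5242 + 1.3351 + 2.6856 = 7.3754
F = (S − I)·e^(rT) = (121.58 − 7.3754) · e^(0.0619·7/12)
= 114.2046 · e^0.036108 = 114.2046 × 1.036768 = S$118.40

S$118.40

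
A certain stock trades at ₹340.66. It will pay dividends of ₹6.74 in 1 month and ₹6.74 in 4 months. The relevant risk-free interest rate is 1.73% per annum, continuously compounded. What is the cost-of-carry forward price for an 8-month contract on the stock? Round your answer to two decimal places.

₹331.02

PV(dividends) I = 6.74·e^(−0.0173·1/12) + 6.74·e^(−0.0173·4/12)
I = 6.7303 + 6.7012 = 13.4315
F = (S − I)·e^(rT) = (340.66 − 13.4315) · e^(0.0173·8/12)
= 327.2285 · e^0.011533 = 327.2285 × 1.011600 = ₹331.02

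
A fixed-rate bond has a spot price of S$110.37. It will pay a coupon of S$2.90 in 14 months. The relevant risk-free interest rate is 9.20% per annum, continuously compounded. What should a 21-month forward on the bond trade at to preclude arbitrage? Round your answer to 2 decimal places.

S$126.59

PV(coupons) I = 2.90·e^(−0.0920·14/12)
I = 2.6049
F = (S − I)·e^(rT) = (110.37 − 2.6049) · e^(0.0920·21/12)
= 107.7651 · e^0.161000 = 107.7651 × 1.174685 = S$126.59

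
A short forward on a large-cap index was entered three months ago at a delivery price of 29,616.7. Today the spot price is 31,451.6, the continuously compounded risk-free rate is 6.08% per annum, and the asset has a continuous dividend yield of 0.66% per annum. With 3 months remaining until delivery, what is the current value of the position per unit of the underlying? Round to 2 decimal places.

-2229.82

Current fair forward for the remaining 3 months: F = S·e^((r − q)·T), (r − q) = 0.0608 − 0.0066 = 0.0542
F = 31451.6 · e^(0.0542 × 3/12) = 31451.6 × 1.01364222 = 31880.6696
Value of long forward = (F − K)·e^(−rT) = (31880.6696 − 29616.7) · e^(−0.0608·3/12)
= 2263.9696 × 0.98491494 = 2229.82
Short position value = −(long value) = -2229.82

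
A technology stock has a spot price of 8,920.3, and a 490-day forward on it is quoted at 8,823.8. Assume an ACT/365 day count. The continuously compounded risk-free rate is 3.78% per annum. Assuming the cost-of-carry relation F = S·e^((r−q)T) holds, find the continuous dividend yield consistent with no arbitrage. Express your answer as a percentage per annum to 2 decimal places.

From F = S·e^((r−q)T): (r − q) = ln(F/S)/T
ln(8823.8/8920.3) = ln(0.989182) = -0.010877
(r − q) = -0.010877 / (490/365) = -0.008102
q = r − ln(F/S)/T = 0.0378 + 0.008102 = 0.045902
q = 4.59%

4.59%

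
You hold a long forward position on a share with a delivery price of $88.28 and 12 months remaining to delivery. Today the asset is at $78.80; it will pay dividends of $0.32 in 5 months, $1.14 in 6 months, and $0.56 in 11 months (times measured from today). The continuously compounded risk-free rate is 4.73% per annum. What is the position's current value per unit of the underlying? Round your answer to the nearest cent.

PV(remaining dividends) I = 0.32·e^(−0.0473·5/12) + 1.14·e^(−0.0473·6/12) + 0.56·e^(−0.0473·11/12) = 1.9633
Current forward F = (S − I)·e^(rT) = (78.80 − 1.9633)·e^(0.0473·12/12) = 76.8367 × 1.048436 = 80.5584
Value (long) = (F − K)·e^(−rT) = (80.5584 − 88.28) × 0.953801 = -7.3649
Value = -$7.36

-$7.36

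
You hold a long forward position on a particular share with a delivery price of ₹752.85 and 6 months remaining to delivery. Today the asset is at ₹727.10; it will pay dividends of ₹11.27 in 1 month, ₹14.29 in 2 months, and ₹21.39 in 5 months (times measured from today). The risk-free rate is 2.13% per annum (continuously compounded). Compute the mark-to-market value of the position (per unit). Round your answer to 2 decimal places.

PV(remaining dividends) I = 11.27·e^(−0.0213·1/12) + 14.29·e^(−0.0213·2/12) + 21.39·e^(−0.0213·5/12) = 46.6904
Current forward F = (S − I)·e^(rT) = (727.10 − 46.6904)·e^(0.0213·6/12) = 680.4096 × 1.010707 = 687.6947
Value (long) = (F − K)·e^(−rT) = (687.6947 − 752.85) × 0.989407 = -64.4651
Value = -₹64.47

-₹64.47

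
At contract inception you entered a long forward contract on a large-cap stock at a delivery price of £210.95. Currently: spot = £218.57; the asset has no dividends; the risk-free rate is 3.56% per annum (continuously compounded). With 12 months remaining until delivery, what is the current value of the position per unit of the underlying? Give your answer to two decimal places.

Current fair forward for the remaining 12 months: F = S·e^(r·T), r = 0.0356
F = 218.57 · e^(0.0356 × 12/12) = 218.57 × 1.036241 = 226.4912
Value of long forward = (F − K)·e^(−rT) = (226.4912 − 210.95) · e^(−0.0356·12/12)
= 15.5412 × 0.965026 = 15.00

£15.00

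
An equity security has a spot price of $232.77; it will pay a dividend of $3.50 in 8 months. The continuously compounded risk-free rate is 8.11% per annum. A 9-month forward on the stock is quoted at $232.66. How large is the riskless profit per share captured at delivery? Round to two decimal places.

PV(dividends) I = 3.50·e^(−0.0811·8/12) = 3.3158
Fair forward F* = (S − I)·e^(rT) = (232.77 − 3.3158)·e^0.060825 = 229.4542 × 1.062713 = 243.8440
Market $232.66 < fair 243.8440: forward underpriced → reverse cash-and-carry (short the stock, invest proceeds at r, pay the dividends, go long the forward).
Profit at T = |F_mkt − F*| = |232.66 − 243.8440| = $11.18 per share

$11.18 per share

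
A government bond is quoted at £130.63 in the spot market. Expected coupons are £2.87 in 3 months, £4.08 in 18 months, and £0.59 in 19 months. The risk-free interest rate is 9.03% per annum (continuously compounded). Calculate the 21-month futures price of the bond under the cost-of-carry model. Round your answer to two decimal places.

£144.93

PV(coupons) I = 2.87·e^(−0.0903·3/12) + 4.08·e^(−0.0903·18/12) + 0.59·e^(−0.0903·19/12)
I = 2.8059 + 3.5632 + 0.5114 = 6.8805
F = (S − I)·e^(rT) = (130.63 − 6.8805) · e^(0.0903·21/12)
= 123.7495 · e^0.158025 = 123.7495 × 1.171195 = £144.93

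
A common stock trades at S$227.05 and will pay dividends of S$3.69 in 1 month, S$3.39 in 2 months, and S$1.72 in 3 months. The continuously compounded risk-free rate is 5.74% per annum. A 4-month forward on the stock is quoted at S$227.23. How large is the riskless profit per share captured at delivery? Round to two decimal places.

S$4.69 per share

PV(dividends) I = 3.69·e^(−0.0574·1/12) + 3.39·e^(−0.0574·2/12) + 1.72·e^(−0.0574·3/12) = 8.7256
Fair forward F* = (S − I)·e^(rT) = (227.05 − 8.7256)·e^0.019133 = 218.3244 × 1.019317 = 222.5418
Market S$227.23 > fair 222.5418: forward overpriced → cash-and-carry (borrow at r, buy the stock and collect the dividends, short the forward).
Profit at T = |F_mkt − F*| = |227.23 − 222.5418| = S$4.69 per share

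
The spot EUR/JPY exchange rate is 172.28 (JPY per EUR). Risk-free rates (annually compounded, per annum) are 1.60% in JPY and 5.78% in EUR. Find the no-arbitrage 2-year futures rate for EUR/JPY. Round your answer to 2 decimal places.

158.93

By covered interest parity, F = S · (1+r_JPY)^T / (1+r_EUR)^T
= 172.28 × 1.032256 / 1.118941 = 172.28 × 0.922529
F = 158.93 JPY per EUR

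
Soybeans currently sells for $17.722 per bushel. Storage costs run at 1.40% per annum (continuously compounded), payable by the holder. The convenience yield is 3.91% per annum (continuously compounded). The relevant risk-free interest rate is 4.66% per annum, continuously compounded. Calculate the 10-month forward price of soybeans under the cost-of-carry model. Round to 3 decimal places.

Net carry = r + u − y = 0.0466 + 0.0140 − 0.0391 = 0.0215
F = S·e^((r+u−y)T) = 17.722 · e^(0.0215 × 10/12) = 17.722 · e^0.017917
= 17.722 × 1.018078 = $18.042 per bushel

$18.042 per bushel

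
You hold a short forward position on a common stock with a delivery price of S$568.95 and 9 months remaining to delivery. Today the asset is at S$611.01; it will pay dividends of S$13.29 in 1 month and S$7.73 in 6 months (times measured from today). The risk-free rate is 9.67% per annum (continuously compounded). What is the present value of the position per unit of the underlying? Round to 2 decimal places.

-S$61.31

PV(remaining dividends) I = 13.29·e^(−0.0967·1/12) + 7.73·e^(−0.0967·6/12) = 20.5485
Current forward F = (S − I)·e^(rT) = (611.01 − 20.5485)·e^(0.0967·9/12) = 590.4615 × 1.075220 = 634.8760
Value (long) = (F − K)·e^(−rT) = (634.8760 − 568.95) × 0.930042 = 61.3139
Short position value = −(long value) = -S$61.31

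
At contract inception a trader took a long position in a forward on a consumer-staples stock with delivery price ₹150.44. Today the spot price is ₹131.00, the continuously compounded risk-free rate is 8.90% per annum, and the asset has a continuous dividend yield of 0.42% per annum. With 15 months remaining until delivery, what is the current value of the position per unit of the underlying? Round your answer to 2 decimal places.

Current fair forward for the remaining 15 months: F = S·e^((r − q)·T), (r − q) = 0.0890 − 0.0042 = 0.0848
F = 131.00 · e^(0.0848 × 15/12) = 131.00 × 1.111822 = 145.6487
Value of long forward = (F − K)·e^(−rT) = (145.6487 − 150.44) · e^(−0.0890·15/12)
= -4.7913 × 0.894715 = -4.29

-₹4.29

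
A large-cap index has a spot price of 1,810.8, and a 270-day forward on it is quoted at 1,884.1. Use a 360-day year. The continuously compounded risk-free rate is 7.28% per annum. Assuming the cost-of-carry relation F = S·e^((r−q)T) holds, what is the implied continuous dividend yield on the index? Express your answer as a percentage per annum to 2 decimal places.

1.99%

From F = S·e^((r−q)T): (r − q) = ln(F/S)/T
ln(1884.1/1810.8) = ln(1.040479) = 0.039681
(r − q) = 0.039681 / (270/360) = 0.052908
q = r − ln(F/S)/T = 0.0728 − 0.052908 = 0.019892
q = 1.99%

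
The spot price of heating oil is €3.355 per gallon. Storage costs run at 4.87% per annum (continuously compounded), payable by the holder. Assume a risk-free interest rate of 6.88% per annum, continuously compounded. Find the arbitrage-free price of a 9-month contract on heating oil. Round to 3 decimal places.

Net carry = r + u − y = 0.0688 + 0.0487 − 0.0000 = 0.1175
F = S·e^((r+u−y)T) = 3.355 · e^(0.1175 × 9/12) = 3.355 · e^0.088125
= 3.355 × 1.092125 = €3.664 per gallon

€3.664 per gallon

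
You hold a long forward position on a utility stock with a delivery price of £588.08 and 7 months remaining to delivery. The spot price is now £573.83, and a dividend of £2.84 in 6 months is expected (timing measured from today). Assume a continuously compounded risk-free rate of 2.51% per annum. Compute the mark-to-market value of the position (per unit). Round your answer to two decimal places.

PV(remaining dividends) I = 2.84·e^(−0.0251·6/12) = 2.8046
Current forward F = (S − I)·e^(rT) = (573.83 − 2.8046)·e^(0.0251·7/12) = 571.0254 × 1.014749 = 579.4475
Value (long) = (F − K)·e^(−rT) = (579.4475 − 588.08) × 0.985465 = -8.5070
Value = -£8.51

-£8.51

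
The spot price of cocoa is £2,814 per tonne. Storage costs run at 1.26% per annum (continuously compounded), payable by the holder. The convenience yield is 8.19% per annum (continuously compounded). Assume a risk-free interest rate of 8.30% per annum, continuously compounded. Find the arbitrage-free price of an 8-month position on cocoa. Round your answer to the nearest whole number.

Net carry = r + u − y = 0.0830 + 0.0126 − 0.0819 = 0.0137
F = S·e^((r+u−y)T) = 2814 · e^(0.0137 × 8/12) = 2814 · e^0.009133
= 2814 × 1.009175 = £2,840 per tonne

£2,840 per tonne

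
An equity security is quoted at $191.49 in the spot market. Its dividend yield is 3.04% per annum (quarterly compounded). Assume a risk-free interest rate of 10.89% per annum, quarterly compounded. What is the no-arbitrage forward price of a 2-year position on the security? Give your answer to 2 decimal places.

$223.44

F = S · (1+r/4)^(4T) / (1+q/4)^(4T)
= 191.49 × 1.239723 / 1.062442 = 191.49 × 1.166862
F = $223.44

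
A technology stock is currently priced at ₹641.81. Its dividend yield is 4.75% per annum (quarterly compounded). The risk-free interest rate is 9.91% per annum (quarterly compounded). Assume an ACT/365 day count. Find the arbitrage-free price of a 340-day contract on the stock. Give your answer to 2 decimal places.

₹672.83

F = S · (1+r/4)^(4T) / (1+q/4)^(4T)
= 641.81 × 1.095474 / 1.044968 = 641.81 × 1.048333
F = ₹672.83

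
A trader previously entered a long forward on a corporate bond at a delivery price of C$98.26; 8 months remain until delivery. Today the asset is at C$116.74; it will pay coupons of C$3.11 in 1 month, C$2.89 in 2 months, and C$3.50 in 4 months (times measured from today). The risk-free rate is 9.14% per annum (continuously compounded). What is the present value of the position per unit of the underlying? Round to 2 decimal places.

PV(remaining coupons) I = 3.11·e^(−0.0914·1/12) + 2.89·e^(−0.0914·2/12) + 3.50·e^(−0.0914·4/12) = 9.3277
Current forward F = (S − I)·e^(rT) = (116.74 − 9.3277)·e^(0.0914·8/12) = 107.4123 × 1.062828 = 114.1608
Value (long) = (F − K)·e^(−rT) = (114.1608 − 98.26) × 0.940886 = 14.9608
Value = C$14.96

C$14.96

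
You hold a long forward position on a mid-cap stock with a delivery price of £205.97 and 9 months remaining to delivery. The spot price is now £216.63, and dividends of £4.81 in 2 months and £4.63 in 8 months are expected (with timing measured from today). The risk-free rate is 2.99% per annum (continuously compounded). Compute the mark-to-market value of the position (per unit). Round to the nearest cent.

PV(remaining dividends) I = 4.81·e^(−0.0299·2/12) + 4.63·e^(−0.0299·8/12) = 9.3247
Current forward F = (S − I)·e^(rT) = (216.63 − 9.3247)·e^(0.0299·9/12) = 207.3053 × 1.022678 = 212.0066
Value (long) = (F − K)·e^(−rT) = (212.0066 − 205.97) × 0.977825 = 5.9027
Value = £5.90

£5.90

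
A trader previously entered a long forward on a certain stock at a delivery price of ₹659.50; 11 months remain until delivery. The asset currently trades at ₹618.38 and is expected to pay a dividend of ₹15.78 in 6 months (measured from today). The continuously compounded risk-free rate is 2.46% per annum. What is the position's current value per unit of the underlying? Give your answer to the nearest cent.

-₹42.00

PV(remaining dividends) I = 15.78·e^(−0.0246·6/12) = 15.5871
Current forward F = (S − I)·e^(rT) = (618.38 − 15.5871)·e^(0.0246·11/12) = 602.7929 × 1.022806 = 616.5402
Value (long) = (F − K)·e^(−rT) = (616.5402 − 659.50) × 0.977702 = -42.0019
Value = -₹42.00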